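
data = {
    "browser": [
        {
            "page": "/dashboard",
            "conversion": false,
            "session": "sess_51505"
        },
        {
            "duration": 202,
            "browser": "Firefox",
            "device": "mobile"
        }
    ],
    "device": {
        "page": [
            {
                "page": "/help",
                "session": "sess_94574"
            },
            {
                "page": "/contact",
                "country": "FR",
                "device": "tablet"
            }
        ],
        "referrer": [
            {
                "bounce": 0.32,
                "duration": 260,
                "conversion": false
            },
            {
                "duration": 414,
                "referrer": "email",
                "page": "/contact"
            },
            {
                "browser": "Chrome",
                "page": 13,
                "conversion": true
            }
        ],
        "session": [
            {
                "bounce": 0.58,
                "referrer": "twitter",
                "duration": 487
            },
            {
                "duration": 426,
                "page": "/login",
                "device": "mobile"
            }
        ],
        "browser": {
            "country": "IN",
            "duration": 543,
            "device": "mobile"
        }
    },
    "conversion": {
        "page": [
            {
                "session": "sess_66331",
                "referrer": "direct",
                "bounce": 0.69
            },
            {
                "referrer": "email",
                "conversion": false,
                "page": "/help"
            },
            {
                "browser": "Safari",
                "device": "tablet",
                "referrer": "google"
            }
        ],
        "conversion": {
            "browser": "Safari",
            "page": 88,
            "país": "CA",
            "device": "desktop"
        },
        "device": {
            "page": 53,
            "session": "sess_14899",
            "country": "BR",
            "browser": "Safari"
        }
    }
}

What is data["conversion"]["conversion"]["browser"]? "Safari"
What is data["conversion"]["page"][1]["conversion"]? False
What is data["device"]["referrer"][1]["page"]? "/contact"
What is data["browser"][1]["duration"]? 202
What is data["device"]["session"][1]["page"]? "/login"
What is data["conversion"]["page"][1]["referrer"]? "email"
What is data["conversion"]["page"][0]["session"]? "sess_66331"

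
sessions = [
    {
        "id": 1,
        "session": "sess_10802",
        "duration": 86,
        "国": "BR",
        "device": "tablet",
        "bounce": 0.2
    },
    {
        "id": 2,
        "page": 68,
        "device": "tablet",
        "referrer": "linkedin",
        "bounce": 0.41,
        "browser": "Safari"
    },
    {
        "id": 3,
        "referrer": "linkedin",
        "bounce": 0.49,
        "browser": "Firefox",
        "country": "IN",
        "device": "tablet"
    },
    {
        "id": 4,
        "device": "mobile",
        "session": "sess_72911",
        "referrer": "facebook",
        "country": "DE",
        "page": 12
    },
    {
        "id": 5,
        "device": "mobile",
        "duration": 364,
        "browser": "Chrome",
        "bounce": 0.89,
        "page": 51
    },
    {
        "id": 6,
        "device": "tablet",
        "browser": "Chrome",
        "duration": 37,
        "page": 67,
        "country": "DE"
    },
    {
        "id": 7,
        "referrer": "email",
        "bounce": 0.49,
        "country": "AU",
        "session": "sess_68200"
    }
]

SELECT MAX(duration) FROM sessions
364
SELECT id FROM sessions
[1, 2, 3, 4, 5, 6, 7]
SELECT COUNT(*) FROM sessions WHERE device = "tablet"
4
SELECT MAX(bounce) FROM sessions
0.89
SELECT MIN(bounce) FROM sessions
0.2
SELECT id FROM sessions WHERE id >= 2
[2, 3, 4, 5, 6, 7]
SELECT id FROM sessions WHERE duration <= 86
[1, 6]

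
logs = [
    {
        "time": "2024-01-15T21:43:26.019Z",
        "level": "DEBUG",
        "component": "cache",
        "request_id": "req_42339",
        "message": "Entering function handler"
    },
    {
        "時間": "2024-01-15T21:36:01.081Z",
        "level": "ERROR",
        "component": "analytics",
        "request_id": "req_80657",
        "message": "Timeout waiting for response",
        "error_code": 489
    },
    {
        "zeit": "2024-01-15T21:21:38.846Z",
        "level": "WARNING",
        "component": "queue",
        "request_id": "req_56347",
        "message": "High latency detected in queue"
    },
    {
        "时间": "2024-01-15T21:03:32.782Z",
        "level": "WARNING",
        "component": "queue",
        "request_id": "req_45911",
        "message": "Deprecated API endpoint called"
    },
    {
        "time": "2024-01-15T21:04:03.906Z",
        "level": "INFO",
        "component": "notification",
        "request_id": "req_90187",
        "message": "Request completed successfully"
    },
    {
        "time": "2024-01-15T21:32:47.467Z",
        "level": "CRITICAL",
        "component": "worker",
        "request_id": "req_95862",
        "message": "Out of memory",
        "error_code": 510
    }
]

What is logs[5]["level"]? "CRITICAL"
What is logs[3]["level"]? "WARNING"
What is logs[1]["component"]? "analytics"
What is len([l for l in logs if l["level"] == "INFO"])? 1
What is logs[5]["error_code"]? 510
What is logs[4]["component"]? "notification"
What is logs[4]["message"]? "Request completed successfully"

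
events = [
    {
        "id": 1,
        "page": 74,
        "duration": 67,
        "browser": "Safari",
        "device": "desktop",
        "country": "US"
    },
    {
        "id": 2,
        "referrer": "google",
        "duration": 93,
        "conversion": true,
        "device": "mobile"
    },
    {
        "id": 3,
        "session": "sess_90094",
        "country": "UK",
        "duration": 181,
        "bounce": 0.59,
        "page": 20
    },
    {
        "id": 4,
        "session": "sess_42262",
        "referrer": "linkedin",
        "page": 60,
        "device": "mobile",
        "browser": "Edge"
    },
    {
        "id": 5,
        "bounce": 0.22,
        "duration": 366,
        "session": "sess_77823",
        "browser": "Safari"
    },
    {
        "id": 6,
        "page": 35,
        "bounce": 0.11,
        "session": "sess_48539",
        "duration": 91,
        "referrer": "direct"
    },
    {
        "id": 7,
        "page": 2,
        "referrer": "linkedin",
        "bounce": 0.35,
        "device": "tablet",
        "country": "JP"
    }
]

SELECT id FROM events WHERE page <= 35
[3, 6, 7]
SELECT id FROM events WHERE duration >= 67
[1, 2, 3, 5, 6]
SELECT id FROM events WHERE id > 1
[2, 3, 4, 5, 6, 7]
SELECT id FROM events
[1, 2, 3, 4, 5, 6, 7]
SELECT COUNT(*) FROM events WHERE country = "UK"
1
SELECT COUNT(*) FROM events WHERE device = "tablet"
1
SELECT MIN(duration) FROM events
67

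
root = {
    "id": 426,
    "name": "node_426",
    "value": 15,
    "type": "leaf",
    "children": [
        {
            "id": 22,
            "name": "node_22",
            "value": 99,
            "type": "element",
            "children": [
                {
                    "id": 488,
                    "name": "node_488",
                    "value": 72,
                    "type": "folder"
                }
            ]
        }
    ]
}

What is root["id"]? 426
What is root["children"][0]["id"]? 22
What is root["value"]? 15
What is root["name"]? "node_426"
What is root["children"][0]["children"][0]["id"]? 488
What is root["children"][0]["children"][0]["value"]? 72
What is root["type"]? "leaf"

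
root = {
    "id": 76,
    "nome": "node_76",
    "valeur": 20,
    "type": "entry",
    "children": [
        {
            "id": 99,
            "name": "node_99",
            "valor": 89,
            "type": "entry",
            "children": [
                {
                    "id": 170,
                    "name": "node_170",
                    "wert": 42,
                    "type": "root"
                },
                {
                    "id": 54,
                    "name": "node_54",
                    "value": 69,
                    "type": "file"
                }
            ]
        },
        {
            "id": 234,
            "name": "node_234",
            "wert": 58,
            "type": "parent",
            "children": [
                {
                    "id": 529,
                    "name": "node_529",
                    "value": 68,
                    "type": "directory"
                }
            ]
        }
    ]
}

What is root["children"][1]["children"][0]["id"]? 529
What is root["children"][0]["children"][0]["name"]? "node_170"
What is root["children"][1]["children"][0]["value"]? 68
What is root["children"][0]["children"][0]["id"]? 170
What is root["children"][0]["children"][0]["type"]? "root"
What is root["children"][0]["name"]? "node_99"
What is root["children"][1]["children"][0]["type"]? "directory"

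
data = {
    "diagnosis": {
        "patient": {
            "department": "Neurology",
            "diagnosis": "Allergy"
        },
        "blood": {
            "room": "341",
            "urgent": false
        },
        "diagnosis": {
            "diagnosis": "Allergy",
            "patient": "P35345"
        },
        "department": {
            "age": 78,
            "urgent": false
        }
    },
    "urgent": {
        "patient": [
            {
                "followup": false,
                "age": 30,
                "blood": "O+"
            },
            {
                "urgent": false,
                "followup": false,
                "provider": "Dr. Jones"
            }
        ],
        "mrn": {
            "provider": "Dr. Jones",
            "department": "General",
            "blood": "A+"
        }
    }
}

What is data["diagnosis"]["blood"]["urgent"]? False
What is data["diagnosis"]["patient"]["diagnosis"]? "Allergy"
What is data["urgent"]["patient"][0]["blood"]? "O+"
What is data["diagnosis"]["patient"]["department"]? "Neurology"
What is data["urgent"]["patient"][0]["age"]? 30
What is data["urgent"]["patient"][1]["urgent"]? False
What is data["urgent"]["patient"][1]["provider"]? "Dr. Jones"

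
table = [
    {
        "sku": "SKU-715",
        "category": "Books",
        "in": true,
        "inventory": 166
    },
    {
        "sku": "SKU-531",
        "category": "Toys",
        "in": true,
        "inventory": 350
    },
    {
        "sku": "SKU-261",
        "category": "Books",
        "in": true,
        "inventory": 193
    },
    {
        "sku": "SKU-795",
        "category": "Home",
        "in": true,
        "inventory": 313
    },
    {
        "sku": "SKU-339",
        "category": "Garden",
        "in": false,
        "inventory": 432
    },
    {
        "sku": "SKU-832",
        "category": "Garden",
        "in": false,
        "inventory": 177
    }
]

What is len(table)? 6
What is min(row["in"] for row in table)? False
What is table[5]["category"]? "Garden"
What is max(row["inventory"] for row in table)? 432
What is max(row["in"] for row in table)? True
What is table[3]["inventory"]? 313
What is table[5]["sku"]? "SKU-832"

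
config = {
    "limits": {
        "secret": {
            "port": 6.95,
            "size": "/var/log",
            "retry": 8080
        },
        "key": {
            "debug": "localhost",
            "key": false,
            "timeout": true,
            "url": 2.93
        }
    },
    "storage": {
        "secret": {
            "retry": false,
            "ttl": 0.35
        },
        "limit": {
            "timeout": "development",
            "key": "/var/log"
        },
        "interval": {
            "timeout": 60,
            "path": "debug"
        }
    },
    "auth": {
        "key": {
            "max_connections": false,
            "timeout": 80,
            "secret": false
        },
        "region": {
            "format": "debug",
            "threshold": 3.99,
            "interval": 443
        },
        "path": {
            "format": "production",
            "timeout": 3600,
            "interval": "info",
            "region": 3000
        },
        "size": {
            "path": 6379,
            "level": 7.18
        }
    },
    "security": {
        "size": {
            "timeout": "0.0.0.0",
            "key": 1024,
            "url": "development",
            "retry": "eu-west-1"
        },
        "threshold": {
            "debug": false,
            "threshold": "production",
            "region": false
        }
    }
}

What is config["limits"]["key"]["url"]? 2.93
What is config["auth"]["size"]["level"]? 7.18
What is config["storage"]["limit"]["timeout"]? "development"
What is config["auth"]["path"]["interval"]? "info"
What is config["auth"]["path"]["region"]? 3000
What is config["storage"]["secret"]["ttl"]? 0.35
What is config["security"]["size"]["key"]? 1024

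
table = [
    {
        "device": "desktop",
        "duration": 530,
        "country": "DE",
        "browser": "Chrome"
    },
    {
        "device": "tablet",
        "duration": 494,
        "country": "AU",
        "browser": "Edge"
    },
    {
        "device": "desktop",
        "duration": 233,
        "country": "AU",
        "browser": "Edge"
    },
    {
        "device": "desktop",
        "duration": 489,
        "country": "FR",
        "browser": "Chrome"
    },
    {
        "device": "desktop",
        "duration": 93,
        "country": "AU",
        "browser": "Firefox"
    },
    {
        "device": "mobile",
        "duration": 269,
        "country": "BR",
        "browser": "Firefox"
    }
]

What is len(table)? 6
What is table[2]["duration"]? 233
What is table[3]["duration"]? 489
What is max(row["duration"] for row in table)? 530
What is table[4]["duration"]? 93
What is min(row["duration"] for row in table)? 93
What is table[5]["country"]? "BR"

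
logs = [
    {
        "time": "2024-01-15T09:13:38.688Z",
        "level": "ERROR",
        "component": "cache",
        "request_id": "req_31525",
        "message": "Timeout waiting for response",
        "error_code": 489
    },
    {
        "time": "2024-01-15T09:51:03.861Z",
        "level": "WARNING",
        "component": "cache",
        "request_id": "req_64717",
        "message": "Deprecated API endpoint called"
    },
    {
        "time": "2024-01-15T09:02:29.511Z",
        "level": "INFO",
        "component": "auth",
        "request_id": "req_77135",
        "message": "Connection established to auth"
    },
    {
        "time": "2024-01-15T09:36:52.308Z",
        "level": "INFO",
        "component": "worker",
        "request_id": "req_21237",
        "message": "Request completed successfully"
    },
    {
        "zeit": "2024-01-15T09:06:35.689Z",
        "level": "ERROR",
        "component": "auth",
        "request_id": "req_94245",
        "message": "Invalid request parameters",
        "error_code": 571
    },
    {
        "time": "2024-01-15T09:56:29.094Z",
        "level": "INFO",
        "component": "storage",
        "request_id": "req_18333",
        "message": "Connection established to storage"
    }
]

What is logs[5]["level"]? "INFO"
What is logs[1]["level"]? "WARNING"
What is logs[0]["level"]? "ERROR"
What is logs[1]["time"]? "2024-01-15T09:51:03.861Z"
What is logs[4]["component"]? "auth"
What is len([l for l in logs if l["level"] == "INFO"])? 3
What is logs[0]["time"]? "2024-01-15T09:13:38.688Z"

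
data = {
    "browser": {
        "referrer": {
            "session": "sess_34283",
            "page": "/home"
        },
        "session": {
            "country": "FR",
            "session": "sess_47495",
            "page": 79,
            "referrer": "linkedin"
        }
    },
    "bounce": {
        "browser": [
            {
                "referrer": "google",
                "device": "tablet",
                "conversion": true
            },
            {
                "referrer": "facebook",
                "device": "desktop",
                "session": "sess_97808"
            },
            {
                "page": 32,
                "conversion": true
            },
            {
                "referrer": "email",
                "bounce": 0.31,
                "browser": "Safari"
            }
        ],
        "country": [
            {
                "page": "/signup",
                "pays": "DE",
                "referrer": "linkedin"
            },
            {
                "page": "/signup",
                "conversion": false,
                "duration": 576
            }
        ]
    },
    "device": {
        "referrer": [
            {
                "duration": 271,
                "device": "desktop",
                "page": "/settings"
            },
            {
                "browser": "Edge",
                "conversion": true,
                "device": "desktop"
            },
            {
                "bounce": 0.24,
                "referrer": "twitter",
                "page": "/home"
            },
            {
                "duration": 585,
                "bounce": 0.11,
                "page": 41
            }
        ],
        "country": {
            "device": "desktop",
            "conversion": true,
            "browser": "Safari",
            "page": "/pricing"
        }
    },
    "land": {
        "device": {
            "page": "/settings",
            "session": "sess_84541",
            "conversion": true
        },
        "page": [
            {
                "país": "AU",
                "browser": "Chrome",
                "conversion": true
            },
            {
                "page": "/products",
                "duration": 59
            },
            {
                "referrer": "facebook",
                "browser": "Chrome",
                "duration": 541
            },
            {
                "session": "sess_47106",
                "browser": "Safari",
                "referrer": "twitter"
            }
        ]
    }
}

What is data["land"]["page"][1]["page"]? "/products"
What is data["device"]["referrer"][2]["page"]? "/home"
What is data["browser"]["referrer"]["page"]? "/home"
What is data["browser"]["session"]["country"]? "FR"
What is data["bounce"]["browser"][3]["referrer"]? "email"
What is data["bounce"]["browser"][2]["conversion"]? True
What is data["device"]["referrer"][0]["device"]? "desktop"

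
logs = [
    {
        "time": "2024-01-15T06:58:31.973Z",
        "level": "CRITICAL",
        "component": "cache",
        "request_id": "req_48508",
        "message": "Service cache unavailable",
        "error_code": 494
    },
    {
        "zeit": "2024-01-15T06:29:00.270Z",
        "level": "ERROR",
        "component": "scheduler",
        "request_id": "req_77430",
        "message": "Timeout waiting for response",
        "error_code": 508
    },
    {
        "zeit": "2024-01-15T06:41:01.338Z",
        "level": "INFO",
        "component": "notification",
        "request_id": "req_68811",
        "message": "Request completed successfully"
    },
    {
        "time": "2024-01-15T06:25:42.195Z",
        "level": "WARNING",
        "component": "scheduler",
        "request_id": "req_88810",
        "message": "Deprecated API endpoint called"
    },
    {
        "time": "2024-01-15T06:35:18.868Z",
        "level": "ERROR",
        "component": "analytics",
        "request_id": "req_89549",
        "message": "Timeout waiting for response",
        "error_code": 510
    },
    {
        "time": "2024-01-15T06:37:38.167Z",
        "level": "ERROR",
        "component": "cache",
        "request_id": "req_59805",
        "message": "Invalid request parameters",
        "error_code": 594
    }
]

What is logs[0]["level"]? "CRITICAL"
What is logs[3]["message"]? "Deprecated API endpoint called"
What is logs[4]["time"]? "2024-01-15T06:35:18.868Z"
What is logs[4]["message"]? "Timeout waiting for response"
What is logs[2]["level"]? "INFO"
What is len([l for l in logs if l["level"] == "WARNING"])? 1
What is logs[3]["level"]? "WARNING"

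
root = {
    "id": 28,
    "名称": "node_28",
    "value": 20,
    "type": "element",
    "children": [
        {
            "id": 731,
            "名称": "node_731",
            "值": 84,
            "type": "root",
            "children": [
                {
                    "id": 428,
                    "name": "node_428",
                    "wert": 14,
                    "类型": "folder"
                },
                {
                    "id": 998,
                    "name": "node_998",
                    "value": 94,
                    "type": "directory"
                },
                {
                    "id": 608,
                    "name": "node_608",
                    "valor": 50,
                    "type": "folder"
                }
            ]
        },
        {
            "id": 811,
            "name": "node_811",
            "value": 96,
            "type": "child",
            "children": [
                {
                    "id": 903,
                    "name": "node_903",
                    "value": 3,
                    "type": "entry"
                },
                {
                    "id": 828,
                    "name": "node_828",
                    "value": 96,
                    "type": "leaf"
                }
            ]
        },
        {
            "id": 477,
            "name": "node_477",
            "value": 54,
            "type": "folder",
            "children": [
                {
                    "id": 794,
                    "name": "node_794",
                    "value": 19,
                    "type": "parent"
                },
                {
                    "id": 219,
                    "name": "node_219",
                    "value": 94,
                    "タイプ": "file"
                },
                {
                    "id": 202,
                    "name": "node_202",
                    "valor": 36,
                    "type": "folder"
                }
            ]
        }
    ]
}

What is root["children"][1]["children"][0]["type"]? "entry"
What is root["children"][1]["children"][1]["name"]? "node_828"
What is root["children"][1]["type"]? "child"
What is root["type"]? "element"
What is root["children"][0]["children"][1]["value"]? 94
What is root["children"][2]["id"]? 477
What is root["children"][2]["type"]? "folder"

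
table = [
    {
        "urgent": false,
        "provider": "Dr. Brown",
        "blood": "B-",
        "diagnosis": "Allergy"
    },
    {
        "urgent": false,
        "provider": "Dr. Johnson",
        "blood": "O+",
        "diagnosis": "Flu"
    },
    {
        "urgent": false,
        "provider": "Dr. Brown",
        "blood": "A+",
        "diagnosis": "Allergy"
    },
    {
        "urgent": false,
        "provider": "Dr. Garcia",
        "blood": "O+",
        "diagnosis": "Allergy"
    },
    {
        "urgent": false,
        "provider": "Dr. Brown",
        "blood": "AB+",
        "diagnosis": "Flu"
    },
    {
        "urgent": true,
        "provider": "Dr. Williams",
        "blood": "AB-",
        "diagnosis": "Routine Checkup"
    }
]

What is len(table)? 6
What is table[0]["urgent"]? False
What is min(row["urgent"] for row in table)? False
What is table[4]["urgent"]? False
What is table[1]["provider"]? "Dr. Johnson"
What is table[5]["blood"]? "AB-"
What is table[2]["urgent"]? False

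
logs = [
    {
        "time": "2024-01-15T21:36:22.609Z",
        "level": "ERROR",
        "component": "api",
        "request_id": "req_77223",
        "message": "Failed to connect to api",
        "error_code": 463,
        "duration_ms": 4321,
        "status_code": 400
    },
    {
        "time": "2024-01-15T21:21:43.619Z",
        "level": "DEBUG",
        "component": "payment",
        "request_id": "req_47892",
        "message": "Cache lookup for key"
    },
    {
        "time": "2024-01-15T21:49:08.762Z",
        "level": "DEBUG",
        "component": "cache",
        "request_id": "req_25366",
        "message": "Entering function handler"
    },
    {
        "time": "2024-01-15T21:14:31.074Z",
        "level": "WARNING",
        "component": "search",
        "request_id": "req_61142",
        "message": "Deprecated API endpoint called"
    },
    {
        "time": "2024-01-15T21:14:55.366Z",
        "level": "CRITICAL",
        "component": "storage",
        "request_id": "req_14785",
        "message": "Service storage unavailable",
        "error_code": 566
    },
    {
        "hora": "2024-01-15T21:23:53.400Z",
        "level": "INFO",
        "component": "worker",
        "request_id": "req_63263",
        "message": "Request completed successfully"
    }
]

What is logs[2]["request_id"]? "req_25366"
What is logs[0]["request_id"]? "req_77223"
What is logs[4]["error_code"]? 566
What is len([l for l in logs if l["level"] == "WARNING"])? 1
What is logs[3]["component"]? "search"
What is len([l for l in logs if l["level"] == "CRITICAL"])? 1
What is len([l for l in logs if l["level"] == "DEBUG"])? 2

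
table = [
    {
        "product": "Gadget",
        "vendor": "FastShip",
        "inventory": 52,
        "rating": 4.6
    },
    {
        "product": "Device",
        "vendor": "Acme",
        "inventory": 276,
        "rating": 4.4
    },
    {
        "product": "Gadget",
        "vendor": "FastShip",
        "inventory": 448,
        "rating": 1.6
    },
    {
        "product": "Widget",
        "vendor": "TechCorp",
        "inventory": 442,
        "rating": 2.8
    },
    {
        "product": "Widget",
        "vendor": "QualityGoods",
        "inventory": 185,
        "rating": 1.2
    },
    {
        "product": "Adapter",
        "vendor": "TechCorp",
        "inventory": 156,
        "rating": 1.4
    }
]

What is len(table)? 6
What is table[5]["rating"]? 1.4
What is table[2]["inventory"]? 448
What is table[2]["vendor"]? "FastShip"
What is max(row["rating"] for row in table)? 4.6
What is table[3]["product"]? "Widget"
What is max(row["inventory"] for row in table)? 448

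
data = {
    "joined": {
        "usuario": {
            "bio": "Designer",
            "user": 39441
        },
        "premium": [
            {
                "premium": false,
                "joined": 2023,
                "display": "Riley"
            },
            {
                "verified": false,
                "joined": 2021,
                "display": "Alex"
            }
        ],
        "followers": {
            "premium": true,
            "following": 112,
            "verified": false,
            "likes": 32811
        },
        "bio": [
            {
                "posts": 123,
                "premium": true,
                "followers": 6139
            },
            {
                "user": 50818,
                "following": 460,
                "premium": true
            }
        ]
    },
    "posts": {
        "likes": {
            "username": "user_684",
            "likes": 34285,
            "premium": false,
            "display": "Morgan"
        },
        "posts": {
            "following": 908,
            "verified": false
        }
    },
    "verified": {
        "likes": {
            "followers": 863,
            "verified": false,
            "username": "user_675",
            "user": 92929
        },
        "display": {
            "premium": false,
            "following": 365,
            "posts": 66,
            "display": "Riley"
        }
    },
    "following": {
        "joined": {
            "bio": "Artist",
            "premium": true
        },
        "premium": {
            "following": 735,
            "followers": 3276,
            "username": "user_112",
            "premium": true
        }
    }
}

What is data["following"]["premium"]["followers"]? 3276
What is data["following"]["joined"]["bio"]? "Artist"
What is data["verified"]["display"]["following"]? 365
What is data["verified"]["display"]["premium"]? False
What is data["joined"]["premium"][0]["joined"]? 2023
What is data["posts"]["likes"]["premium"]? False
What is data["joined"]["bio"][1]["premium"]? True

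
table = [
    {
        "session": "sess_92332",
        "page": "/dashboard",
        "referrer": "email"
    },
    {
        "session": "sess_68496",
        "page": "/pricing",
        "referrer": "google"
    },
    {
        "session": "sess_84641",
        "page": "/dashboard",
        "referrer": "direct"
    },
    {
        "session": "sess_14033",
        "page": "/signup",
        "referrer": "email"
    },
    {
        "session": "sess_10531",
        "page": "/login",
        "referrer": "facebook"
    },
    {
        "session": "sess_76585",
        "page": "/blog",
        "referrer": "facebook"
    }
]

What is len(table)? 6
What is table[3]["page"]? "/signup"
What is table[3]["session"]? "sess_14033"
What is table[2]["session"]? "sess_84641"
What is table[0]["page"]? "/dashboard"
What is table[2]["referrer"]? "direct"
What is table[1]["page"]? "/pricing"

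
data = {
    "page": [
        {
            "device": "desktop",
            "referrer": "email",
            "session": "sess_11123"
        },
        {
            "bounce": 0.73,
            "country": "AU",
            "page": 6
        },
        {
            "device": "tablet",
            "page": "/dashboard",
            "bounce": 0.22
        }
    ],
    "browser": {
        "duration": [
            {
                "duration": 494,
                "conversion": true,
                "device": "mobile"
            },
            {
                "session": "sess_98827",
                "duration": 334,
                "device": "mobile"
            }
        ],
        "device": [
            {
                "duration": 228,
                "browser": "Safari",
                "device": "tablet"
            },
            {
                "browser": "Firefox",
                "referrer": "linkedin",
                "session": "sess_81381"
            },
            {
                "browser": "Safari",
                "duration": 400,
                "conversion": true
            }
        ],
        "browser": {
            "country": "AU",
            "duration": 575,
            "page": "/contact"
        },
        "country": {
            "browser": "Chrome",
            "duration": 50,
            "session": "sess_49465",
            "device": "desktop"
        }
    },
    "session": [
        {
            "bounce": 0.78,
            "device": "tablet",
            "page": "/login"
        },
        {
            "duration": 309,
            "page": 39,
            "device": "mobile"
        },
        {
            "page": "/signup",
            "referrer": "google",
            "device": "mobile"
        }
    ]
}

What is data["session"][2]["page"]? "/signup"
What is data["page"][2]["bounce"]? 0.22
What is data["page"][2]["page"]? "/dashboard"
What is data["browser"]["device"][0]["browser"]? "Safari"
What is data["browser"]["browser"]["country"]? "AU"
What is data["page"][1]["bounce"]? 0.73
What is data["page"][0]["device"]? "desktop"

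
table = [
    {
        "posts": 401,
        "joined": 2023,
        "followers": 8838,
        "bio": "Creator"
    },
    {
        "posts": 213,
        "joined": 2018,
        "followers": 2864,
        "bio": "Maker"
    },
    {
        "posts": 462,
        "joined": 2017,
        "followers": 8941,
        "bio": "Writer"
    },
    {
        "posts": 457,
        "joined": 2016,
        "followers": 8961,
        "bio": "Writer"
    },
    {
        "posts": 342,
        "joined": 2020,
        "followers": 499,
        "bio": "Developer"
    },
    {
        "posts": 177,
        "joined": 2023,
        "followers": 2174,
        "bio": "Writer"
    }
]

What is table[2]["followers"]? 8941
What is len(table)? 6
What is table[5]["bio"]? "Writer"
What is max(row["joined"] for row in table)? 2023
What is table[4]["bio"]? "Developer"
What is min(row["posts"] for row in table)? 177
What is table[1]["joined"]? 2018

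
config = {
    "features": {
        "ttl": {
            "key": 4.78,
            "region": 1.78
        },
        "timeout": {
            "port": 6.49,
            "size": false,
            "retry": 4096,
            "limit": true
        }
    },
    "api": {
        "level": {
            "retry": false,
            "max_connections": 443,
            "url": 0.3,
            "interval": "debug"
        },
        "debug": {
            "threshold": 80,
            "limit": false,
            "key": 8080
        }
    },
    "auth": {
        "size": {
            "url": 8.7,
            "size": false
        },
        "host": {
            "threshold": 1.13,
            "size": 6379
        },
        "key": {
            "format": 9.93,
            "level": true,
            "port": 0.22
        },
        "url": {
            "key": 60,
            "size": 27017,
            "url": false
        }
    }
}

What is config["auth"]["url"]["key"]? 60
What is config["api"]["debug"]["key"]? 8080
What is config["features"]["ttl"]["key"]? 4.78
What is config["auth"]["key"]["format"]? 9.93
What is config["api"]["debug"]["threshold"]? 80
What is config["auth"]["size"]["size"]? False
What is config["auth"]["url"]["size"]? 27017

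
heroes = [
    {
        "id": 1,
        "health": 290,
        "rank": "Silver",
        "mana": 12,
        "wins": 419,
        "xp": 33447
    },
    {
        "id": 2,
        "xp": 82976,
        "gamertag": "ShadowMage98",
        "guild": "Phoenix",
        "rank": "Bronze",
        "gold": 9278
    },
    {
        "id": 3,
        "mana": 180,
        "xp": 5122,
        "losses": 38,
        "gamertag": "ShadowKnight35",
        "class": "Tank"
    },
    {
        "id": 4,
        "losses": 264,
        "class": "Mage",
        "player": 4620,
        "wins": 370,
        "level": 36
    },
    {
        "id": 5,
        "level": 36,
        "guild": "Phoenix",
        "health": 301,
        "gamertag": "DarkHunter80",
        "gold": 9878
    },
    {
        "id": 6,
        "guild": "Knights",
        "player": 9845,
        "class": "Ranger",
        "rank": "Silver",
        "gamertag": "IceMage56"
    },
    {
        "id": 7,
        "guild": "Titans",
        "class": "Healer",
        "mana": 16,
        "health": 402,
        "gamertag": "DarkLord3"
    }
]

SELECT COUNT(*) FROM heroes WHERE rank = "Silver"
2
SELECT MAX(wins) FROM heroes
419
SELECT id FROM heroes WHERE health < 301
[1]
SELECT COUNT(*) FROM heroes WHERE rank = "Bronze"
1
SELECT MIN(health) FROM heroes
290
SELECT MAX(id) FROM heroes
7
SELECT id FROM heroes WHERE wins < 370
[]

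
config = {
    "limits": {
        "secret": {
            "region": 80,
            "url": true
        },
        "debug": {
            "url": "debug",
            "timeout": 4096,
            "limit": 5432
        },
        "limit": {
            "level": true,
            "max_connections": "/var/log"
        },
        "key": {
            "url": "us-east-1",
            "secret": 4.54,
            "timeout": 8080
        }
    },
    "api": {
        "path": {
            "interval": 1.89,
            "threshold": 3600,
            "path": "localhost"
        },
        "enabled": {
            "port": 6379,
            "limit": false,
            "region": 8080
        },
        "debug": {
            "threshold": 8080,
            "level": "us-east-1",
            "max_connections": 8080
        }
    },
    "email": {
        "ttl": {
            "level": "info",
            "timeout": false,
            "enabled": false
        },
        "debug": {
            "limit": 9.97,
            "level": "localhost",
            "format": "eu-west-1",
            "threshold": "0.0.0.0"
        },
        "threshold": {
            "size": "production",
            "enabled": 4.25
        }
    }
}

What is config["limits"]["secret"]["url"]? True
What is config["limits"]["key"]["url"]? "us-east-1"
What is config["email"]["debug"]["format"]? "eu-west-1"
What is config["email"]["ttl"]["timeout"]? False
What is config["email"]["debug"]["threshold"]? "0.0.0.0"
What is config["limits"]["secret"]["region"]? 80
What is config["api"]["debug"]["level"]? "us-east-1"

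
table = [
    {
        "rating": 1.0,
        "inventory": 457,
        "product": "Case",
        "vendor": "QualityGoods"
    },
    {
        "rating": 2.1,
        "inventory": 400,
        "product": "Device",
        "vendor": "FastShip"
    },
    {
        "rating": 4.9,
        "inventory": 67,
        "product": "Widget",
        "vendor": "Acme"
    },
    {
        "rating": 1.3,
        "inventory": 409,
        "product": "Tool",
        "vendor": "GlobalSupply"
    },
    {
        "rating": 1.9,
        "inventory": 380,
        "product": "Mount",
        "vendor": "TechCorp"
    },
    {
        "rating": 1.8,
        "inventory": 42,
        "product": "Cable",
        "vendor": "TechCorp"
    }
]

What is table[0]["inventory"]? 457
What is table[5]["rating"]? 1.8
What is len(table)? 6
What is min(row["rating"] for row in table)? 1.0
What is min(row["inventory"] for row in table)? 42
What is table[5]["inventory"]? 42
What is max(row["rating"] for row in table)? 4.9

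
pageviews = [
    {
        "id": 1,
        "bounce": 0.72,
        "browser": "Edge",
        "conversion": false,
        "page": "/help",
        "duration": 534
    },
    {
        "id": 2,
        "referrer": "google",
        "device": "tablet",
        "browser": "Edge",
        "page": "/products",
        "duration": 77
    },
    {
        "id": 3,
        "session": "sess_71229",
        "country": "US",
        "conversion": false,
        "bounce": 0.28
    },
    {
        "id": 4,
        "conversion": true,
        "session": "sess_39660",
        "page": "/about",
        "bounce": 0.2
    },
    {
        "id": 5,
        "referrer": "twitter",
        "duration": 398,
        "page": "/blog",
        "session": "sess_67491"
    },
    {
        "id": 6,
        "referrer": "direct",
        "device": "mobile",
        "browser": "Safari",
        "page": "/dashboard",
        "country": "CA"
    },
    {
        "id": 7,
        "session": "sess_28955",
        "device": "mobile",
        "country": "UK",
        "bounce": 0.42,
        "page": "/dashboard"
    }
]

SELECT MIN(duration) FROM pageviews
77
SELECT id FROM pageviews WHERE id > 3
[4, 5, 6, 7]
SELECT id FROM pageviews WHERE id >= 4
[4, 5, 6, 7]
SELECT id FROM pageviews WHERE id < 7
[1, 2, 3, 4, 5, 6]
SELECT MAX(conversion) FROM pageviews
True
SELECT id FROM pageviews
[1, 2, 3, 4, 5, 6, 7]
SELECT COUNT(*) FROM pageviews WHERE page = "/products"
1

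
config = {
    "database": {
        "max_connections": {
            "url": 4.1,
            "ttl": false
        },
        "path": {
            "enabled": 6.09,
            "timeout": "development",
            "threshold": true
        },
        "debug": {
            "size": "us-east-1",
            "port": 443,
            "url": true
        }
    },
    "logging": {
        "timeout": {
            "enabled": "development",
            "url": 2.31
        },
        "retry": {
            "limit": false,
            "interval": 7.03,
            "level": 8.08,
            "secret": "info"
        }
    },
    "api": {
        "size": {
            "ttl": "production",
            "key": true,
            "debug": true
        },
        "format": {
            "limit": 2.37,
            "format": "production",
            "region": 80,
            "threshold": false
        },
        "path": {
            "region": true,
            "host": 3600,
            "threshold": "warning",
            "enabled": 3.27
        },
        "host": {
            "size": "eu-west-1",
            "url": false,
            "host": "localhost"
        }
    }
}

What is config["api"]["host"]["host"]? "localhost"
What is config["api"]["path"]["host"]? 3600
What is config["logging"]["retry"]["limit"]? False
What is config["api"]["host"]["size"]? "eu-west-1"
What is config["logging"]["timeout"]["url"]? 2.31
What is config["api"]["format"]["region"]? 80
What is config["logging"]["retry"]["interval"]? 7.03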